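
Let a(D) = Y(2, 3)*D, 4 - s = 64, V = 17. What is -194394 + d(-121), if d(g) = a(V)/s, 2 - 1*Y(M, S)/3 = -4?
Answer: -1943991/10 ≈ -1.9440e+5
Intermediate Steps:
Y(M, S) = 18 (Y(M, S) = 6 - 3*(-4) = 6 + 12 = 18)
s = -60 (s = 4 - 1*64 = 4 - 64 = -60)
a(D) = 18*D
d(g) = -51/10 (d(g) = (18*17)/(-60) = 306*(-1/60) = -51/10)
-194394 + d(-121) = -194394 - 51/10 = -1943991/10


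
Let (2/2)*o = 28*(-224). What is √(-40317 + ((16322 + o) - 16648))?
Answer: I*√46915 ≈ 216.6*I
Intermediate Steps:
o = -6272 (o = 28*(-224) = -6272)
√(-40317 + ((16322 + o) - 16648)) = √(-40317 + ((16322 - 6272) - 16648)) = √(-40317 + (10050 - 16648)) = √(-40317 - 6598) = √(-46915) = I*√46915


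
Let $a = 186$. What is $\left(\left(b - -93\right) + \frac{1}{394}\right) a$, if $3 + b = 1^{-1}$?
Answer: $\frac{3334515}{197} \approx 16926.0$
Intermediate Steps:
$b = -2$ ($b = -3 + 1^{-1} = -3 + 1 = -2$)
$\left(\left(b - -93\right) + \frac{1}{394}\right) a = \left(\left(-2 - -93\right) + \frac{1}{394}\right) 186 = \left(\left(-2 + 93\right) + \frac{1}{394}\right) 186 = \left(91 + \frac{1}{394}\right) 186 = \frac{35855}{394} \cdot 186 = \frac{3334515}{197}$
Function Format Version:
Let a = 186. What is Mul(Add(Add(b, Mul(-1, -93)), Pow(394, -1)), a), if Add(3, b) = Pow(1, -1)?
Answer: Rational(3334515, 197) ≈ 16926.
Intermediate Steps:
b = -2 (b = Add(-3, Pow(1, -1)) = Add(-3, 1) = -2)
Mul(Add(Add(b, Mul(-1, -93)), Pow(394, -1)), a) = Mul(Add(Add(-2, Mul(-1, -93)), Pow(394, -1)), 186) = Mul(Add(Add(-2, 93), Rational(1, 394)), 186) = Mul(Add(91, Rational(1, 394)), 186) = Mul(Rational(35855, 394), 186) = Rational(3334515, 197)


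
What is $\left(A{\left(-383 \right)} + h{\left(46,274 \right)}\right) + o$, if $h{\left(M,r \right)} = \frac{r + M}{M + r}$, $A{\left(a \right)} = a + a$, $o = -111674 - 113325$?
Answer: $-225764$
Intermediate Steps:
$o = -224999$ ($o = -111674 - 113325 = -224999$)
$A{\left(a \right)} = 2 a$
$h{\left(M,r \right)} = 1$ ($h{\left(M,r \right)} = \frac{M + r}{M + r} = 1$)
$\left(A{\left(-383 \right)} + h{\left(46,274 \right)}\right) + o = \left(2 \left(-383\right) + 1\right) - 224999 = \left(-766 + 1\right) - 224999 = -765 - 224999 = -225764$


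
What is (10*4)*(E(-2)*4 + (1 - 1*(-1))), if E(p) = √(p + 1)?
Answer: 80 + 160*I ≈ 80.0 + 160.0*I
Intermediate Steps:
E(p) = √(1 + p)
(10*4)*(E(-2)*4 + (1 - 1*(-1))) = (10*4)*(√(1 - 2)*4 + (1 - 1*(-1))) = 40*(√(-1)*4 + (1 + 1)) = 40*(I*4 + 2) = 40*(4*I + 2) = 40*(2 + 4*I) = 80 + 160*I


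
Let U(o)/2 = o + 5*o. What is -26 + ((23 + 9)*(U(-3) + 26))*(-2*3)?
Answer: 1894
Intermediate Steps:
U(o) = 12*o (U(o) = 2*(o + 5*o) = 2*(6*o) = 12*o)
-26 + ((23 + 9)*(U(-3) + 26))*(-2*3) = -26 + ((23 + 9)*(12*(-3) + 26))*(-2*3) = -26 + (32*(-36 + 26))*(-6) = -26 + (32*(-10))*(-6) = -26 - 320*(-6) = -26 + 1920 = 1894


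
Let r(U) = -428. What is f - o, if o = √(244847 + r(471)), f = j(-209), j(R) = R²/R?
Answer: -209 - √244419 ≈ -703.39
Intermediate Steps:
j(R) = R
f = -209
o = √244419 (o = √(244847 - 428) = √244419 ≈ 494.39)
f - o = -209 - √244419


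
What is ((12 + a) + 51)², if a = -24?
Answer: 1521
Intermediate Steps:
((12 + a) + 51)² = ((12 - 24) + 51)² = (-12 + 51)² = 39² = 1521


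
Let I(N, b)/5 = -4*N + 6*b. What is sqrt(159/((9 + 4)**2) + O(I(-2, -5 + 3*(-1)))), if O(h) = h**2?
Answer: sqrt(6760159)/13 ≈ 200.00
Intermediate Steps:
I(N, b) = -20*N + 30*b (I(N, b) = 5*(-4*N + 6*b) = -20*N + 30*b)
sqrt(159/((9 + 4)**2) + O(I(-2, -5 + 3*(-1)))) = sqrt(159/((9 + 4)**2) + (-20*(-2) + 30*(-5 + 3*(-1)))**2) = sqrt(159/(13**2) + (40 + 30*(-5 - 3))**2) = sqrt(159/169 + (40 + 30*(-8))**2) = sqrt(159*(1/169) + (40 - 240)**2) = sqrt(159/169 + (-200)**2) = sqrt(159/169 + 40000) = sqrt(6760159/169) = sqrt(6760159)/13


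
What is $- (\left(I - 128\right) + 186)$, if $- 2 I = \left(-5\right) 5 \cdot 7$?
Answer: $- \frac{291}{2} \approx -145.5$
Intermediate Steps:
$I = \frac{175}{2}$ ($I = - \frac{\left(-5\right) 5 \cdot 7}{2} = - \frac{\left(-25\right) 7}{2} = \left(- \frac{1}{2}\right) \left(-175\right) = \frac{175}{2} \approx 87.5$)
$- (\left(I - 128\right) + 186) = - (\left(\frac{175}{2} - 128\right) + 186) = - (- \frac{81}{2} + 186) = \left(-1\right) \frac{291}{2} = - \frac{291}{2}$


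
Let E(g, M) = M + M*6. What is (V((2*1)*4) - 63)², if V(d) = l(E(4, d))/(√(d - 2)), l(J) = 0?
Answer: 3969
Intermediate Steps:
E(g, M) = 7*M (E(g, M) = M + 6*M = 7*M)
V(d) = 0 (V(d) = 0/(√(d - 2)) = 0/(√(-2 + d)) = 0/√(-2 + d) = 0)
(V((2*1)*4) - 63)² = (0 - 63)² = (-63)² = 3969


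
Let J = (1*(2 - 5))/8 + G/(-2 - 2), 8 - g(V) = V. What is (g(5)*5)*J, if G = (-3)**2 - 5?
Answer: -165/8 ≈ -20.625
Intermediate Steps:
g(V) = 8 - V
G = 4 (G = 9 - 5 = 4)
J = -11/8 (J = (1*(2 - 5))/8 + 4/(-2 - 2) = (1*(-3))*(1/8) + 4/(-4) = -3*1/8 + 4*(-1/4) = -3/8 - 1 = -11/8 ≈ -1.3750)
(g(5)*5)*J = ((8 - 1*5)*5)*(-11/8) = ((8 - 5)*5)*(-11/8) = (3*5)*(-11/8) = 15*(-11/8) = -165/8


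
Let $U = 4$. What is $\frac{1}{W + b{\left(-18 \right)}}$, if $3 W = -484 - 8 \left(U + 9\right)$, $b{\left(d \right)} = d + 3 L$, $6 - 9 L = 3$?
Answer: $- \frac{1}{213} \approx -0.0046948$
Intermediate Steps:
$L = \frac{1}{3}$ ($L = \frac{2}{3} - \frac{1}{3} = \frac{1}{3} \approx 0.33333$)
$b{\left(d \right)} = 1 + d$ ($b{\left(d \right)} = d + 3 \cdot \frac{1}{3} = d + 1 = 1 + d$)
$W = -196$ ($W = \frac{-484 - 8 \left(4 + 9\right)}{3} = \frac{-484 - 8 \cdot 13}{3} = \frac{-484 - 104}{3} = \frac{1}{3} \left(-588\right) = -196$)
$\frac{1}{W + b{\left(-18 \right)}} = \frac{1}{-196 + \left(1 - 18\right)} = \frac{1}{-196 - 17} = \frac{1}{-213} = - \frac{1}{213}$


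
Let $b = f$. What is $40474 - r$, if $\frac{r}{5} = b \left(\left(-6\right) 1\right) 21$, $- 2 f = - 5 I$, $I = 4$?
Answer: $46774$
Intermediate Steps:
$f = 10$ ($f = - \frac{\left(-5\right) 4}{2} = \left(- \frac{1}{2}\right) \left(-20\right) = 10$)
$b = 10$
$r = -6300$ ($r = 5 \cdot 10 \left(\left(-6\right) 1\right) 21 = 5 \cdot 10 \left(-6\right) 21 = 5 \left(\left(-60\right) 21\right) = 5 \left(-1260\right) = -6300$)
$40474 - r = 40474 - -6300 = 40474 + 6300 = 46774$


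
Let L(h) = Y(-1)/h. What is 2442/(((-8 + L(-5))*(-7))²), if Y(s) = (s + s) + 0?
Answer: 30525/35378 ≈ 0.86282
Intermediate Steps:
Y(s) = 2*s (Y(s) = 2*s + 0 = 2*s)
L(h) = -2/h (L(h) = (2*(-1))/h = -2/h)
2442/(((-8 + L(-5))*(-7))²) = 2442/(((-8 - 2/(-5))*(-7))²) = 2442/(((-8 - 2*(-⅕))*(-7))²) = 2442/(((-8 + ⅖)*(-7))²) = 2442/((-38/5*(-7))²) = 2442/((266/5)²) = 2442/(70756/25) = 2442*(25/70756) = 30525/35378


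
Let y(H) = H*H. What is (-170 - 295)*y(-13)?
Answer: -78585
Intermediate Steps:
y(H) = H²
(-170 - 295)*y(-13) = (-170 - 295)*(-13)² = -465*169 = -78585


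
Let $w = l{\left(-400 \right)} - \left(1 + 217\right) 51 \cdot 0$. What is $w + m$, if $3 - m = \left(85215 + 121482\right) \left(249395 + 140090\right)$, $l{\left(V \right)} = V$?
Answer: $-80505381442$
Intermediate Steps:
$w = -400$ ($w = -400 - \left(1 + 217\right) 51 \cdot 0 = -400 - 218 \cdot 0 = -400 - 0 = -400 + 0 = -400$)
$m = -80505381042$ ($m = 3 - \left(85215 + 121482\right) \left(249395 + 140090\right) = 3 - 206697 \cdot 389485 = 3 - 80505381045 = -80505381042$)
$w + m = -400 - 80505381042 = -80505381442$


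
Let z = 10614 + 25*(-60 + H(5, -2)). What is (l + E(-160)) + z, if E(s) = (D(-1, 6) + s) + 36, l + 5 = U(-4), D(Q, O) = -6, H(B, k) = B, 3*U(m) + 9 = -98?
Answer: 27205/3 ≈ 9068.3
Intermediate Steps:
U(m) = -107/3 (U(m) = -3 + (1/3)*(-98) = -3 - 98/3 = -107/3)
l = -122/3 (l = -5 - 107/3 = -122/3 ≈ -40.667)
E(s) = 30 + s (E(s) = (-6 + s) + 36 = 30 + s)
z = 9239 (z = 10614 + 25*(-60 + 5) = 10614 + 25*(-55) = 10614 - 1375 = 9239)
(l + E(-160)) + z = (-122/3 + (30 - 160)) + 9239 = (-122/3 - 130) + 9239 = -512/3 + 9239 = 27205/3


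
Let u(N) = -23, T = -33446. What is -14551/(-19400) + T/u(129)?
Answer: 649187073/446200 ≈ 1454.9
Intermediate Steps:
-14551/(-19400) + T/u(129) = -14551/(-19400) - 33446/(-23) = -14551*(-1/19400) - 33446*(-1/23) = 14551/19400 + 33446/23 = 649187073/446200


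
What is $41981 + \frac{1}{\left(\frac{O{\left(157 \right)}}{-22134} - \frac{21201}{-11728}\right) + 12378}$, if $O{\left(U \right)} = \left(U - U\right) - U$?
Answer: $\frac{67456032775082359}{1606822911443} \approx 41981.0$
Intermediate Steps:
$O{\left(U \right)} = - U$ ($O{\left(U \right)} = 0 - U = - U$)
$41981 + \frac{1}{\left(\frac{O{\left(157 \right)}}{-22134} - \frac{21201}{-11728}\right) + 12378} = 41981 + \frac{1}{\left(\frac{\left(-1\right) 157}{-22134} - \frac{21201}{-11728}\right) + 12378} = 41981 + \frac{1}{\left(\left(-157\right) \left(- \frac{1}{22134}\right) - - \frac{21201}{11728}\right) + 12378} = 41981 + \frac{1}{\left(\frac{157}{22134} + \frac{21201}{11728}\right) + 12378} = 41981 + \frac{1}{\frac{235552115}{129793776} + 12378} = 41981 + \frac{1}{\frac{1606822911443}{129793776}} = 41981 + \frac{129793776}{1606822911443} = \frac{67456032775082359}{1606822911443}$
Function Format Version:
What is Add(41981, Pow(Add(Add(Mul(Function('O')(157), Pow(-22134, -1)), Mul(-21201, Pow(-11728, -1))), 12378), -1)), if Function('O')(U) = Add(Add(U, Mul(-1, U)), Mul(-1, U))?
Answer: Rational(67456032775082359, 1606822911443) ≈ 41981.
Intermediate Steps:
Function('O')(U) = Mul(-1, U) (Function('O')(U) = Add(0, Mul(-1, U)) = Mul(-1, U))
Add(41981, Pow(Add(Add(Mul(Function('O')(157), Pow(-22134, -1)), Mul(-21201, Pow(-11728, -1))), 12378), -1)) = Add(41981, Pow(Add(Add(Mul(Mul(-1, 157), Pow(-22134, -1)), Mul(-21201, Pow(-11728, -1))), 12378), -1)) = Add(41981, Pow(Add(Add(Mul(-157, Rational(-1, 22134)), Mul(-21201, Rational(-1, 11728))), 12378), -1)) = Add(41981, Pow(Add(Add(Rational(157, 22134), Rational(21201, 11728)), 12378), -1)) = Add(41981, Pow(Add(Rational(235552115, 129793776), 12378), -1)) = Add(41981, Pow(Rational(1606822911443, 129793776), -1)) = Add(41981, Rational(129793776, 1606822911443)) = Rational(67456032775082359, 1606822911443)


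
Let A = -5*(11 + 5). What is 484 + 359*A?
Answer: -28236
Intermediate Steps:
A = -80 (A = -5*16 = -80)
484 + 359*A = 484 + 359*(-80) = 484 - 28720 = -28236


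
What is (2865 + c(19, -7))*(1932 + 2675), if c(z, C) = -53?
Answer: 12954884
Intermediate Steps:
(2865 + c(19, -7))*(1932 + 2675) = (2865 - 53)*(1932 + 2675) = 2812*4607 = 12954884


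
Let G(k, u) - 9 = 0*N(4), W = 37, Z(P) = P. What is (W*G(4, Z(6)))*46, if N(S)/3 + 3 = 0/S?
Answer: 15318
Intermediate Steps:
N(S) = -9 (N(S) = -9 + 3*(0/S) = -9 + 3*0 = -9 + 0 = -9)
G(k, u) = 9 (G(k, u) = 9 + 0*(-9) = 9 + 0 = 9)
(W*G(4, Z(6)))*46 = (37*9)*46 = 333*46 = 15318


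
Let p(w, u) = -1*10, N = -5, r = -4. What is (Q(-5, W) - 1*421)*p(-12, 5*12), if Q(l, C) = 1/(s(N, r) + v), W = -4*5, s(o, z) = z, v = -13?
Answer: 71580/17 ≈ 4210.6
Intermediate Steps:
W = -20
p(w, u) = -10
Q(l, C) = -1/17 (Q(l, C) = 1/(-4 - 13) = 1/(-17) = -1/17)
(Q(-5, W) - 1*421)*p(-12, 5*12) = (-1/17 - 1*421)*(-10) = (-1/17 - 421)*(-10) = -7158/17*(-10) = 71580/17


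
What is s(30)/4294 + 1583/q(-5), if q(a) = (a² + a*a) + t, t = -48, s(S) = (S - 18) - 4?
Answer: 3398709/4294 ≈ 791.50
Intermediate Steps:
s(S) = -22 + S (s(S) = (-18 + S) - 4 = -22 + S)
q(a) = -48 + 2*a² (q(a) = (a² + a*a) - 48 = (a² + a²) - 48 = 2*a² - 48 = -48 + 2*a²)
s(30)/4294 + 1583/q(-5) = (-22 + 30)/4294 + 1583/(-48 + 2*(-5)²) = 8*(1/4294) + 1583/(-48 + 2*25) = 4/2147 + 1583/(-48 + 50) = 4/2147 + 1583/2 = 3398709/4294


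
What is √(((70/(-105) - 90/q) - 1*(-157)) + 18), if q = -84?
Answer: √309414/42 ≈ 13.244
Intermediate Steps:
√(((70/(-105) - 90/q) - 1*(-157)) + 18) = √(((70/(-105) - 90/(-84)) - 1*(-157)) + 18) = √(((70*(-1/105) - 90*(-1/84)) + 157) + 18) = √(((-⅔ + 15/14) + 157) + 18) = √((17/42 + 157) + 18) = √(6611/42 + 18) = √(7367/42) = √309414/42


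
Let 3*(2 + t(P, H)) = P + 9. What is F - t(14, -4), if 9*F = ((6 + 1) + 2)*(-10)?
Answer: -47/3 ≈ -15.667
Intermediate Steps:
t(P, H) = 1 + P/3 (t(P, H) = -2 + (P + 9)/3 = -2 + (9 + P)/3 = -2 + (3 + P/3) = 1 + P/3)
F = -10 (F = (((6 + 1) + 2)*(-10))/9 = ((7 + 2)*(-10))/9 = (9*(-10))/9 = (⅑)*(-90) = -10)
F - t(14, -4) = -10 - (1 + (⅓)*14) = -10 - (1 + 14/3) = -10 - 1*17/3 = -10 - 17/3 = -47/3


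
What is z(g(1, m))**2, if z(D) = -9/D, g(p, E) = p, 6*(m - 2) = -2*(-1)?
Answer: 81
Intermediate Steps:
m = 7/3 (m = 2 + (-2*(-1))/6 = 2 + (1/6)*2 = 2 + 1/3 = 7/3 ≈ 2.3333)
z(g(1, m))**2 = (-9/1)**2 = (-9*1)**2 = (-9)**2 = 81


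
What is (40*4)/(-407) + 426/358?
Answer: 58051/72853 ≈ 0.79682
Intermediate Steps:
(40*4)/(-407) + 426/358 = 160*(-1/407) + 426*(1/358) = -160/407 + 213/179 = 58051/72853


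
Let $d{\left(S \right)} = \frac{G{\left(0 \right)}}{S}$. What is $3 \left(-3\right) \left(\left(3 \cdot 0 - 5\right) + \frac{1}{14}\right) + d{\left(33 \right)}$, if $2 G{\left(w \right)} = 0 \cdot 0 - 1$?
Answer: $\frac{10243}{231} \approx 44.342$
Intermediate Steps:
$G{\left(w \right)} = - \frac{1}{2}$ ($G{\left(w \right)} = \frac{0 \cdot 0 - 1}{2} = \frac{0 - 1}{2} = \frac{1}{2} \left(-1\right) = - \frac{1}{2}$)
$d{\left(S \right)} = - \frac{1}{2 S}$
$3 \left(-3\right) \left(\left(3 \cdot 0 - 5\right) + \frac{1}{14}\right) + d{\left(33 \right)} = 3 \left(-3\right) \left(\left(3 \cdot 0 - 5\right) + \frac{1}{14}\right) - \frac{1}{2 \cdot 33} = - 9 \left(\left(0 - 5\right) + \frac{1}{14}\right) - \frac{1}{66} = - 9 \left(-5 + \frac{1}{14}\right) - \frac{1}{66} = \left(-9\right) \left(- \frac{69}{14}\right) - \frac{1}{66} = \frac{621}{14} - \frac{1}{66} = \frac{10243}{231}$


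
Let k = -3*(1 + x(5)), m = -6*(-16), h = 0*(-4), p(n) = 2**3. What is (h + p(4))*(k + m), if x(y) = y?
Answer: 624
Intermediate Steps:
p(n) = 8
h = 0
m = 96
k = -18 (k = -3*(1 + 5) = -3*6 = -18)
(h + p(4))*(k + m) = (0 + 8)*(-18 + 96) = 8*78 = 624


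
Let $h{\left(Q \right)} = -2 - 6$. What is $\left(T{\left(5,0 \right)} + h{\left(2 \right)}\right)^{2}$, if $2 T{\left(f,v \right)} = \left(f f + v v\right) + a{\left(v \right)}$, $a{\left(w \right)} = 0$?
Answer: $\frac{81}{4} \approx 20.25$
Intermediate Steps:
$h{\left(Q \right)} = -8$ ($h{\left(Q \right)} = -2 - 6 = -8$)
$T{\left(f,v \right)} = \frac{f^{2}}{2} + \frac{v^{2}}{2}$ ($T{\left(f,v \right)} = \frac{\left(f f + v v\right) + 0}{2} = \frac{\left(f^{2} + v^{2}\right) + 0}{2} = \frac{f^{2} + v^{2}}{2} = \frac{f^{2}}{2} + \frac{v^{2}}{2}$)
$\left(T{\left(5,0 \right)} + h{\left(2 \right)}\right)^{2} = \left(\left(\frac{5^{2}}{2} + \frac{0^{2}}{2}\right) - 8\right)^{2} = \left(\left(\frac{1}{2} \cdot 25 + \frac{1}{2} \cdot 0\right) - 8\right)^{2} = \left(\left(\frac{25}{2} + 0\right) - 8\right)^{2} = \left(\frac{25}{2} - 8\right)^{2} = \left(\frac{9}{2}\right)^{2} = \frac{81}{4}$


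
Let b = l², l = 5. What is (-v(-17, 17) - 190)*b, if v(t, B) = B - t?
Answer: -5600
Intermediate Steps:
b = 25 (b = 5² = 25)
(-v(-17, 17) - 190)*b = (-(17 - 1*(-17)) - 190)*25 = (-(17 + 17) - 190)*25 = (-1*34 - 190)*25 = (-34 - 190)*25 = -224*25 = -5600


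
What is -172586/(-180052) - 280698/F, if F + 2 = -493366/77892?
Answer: 984198029942483/29220188950 ≈ 33682.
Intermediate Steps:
F = -324575/38946 (F = -2 - 493366/77892 = -2 - 493366*1/77892 = -2 - 246683/38946 = -324575/38946 ≈ -8.3340)
-172586/(-180052) - 280698/F = -172586/(-180052) - 280698/(-324575/38946) = -172586*(-1/180052) - 280698*(-38946/324575) = 86293/90026 + 10932064308/324575 = 984198029942483/29220188950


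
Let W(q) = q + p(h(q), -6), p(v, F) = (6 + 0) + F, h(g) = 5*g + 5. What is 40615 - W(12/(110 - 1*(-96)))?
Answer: 4183339/103 ≈ 40615.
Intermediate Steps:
h(g) = 5 + 5*g
p(v, F) = 6 + F
W(q) = q (W(q) = q + (6 - 6) = q + 0 = q)
40615 - W(12/(110 - 1*(-96))) = 40615 - 12/(110 - 1*(-96)) = 40615 - 12/(110 + 96) = 40615 - 12/206 = 40615 - 1*6/103 = 40615 - 6/103 = 4183339/103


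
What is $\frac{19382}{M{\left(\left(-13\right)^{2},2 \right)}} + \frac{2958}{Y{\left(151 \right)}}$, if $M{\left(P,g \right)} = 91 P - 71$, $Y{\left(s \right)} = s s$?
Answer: $\frac{243605023}{174518854} \approx 1.3959$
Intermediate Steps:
$Y{\left(s \right)} = s^{2}$
$M{\left(P,g \right)} = -71 + 91 P$
$\frac{19382}{M{\left(\left(-13\right)^{2},2 \right)}} + \frac{2958}{Y{\left(151 \right)}} = \frac{19382}{-71 + 91 \left(-13\right)^{2}} + \frac{2958}{151^{2}} = \frac{19382}{-71 + 91 \cdot 169} + \frac{2958}{22801} = \frac{19382}{-71 + 15379} + 2958 \cdot \frac{1}{22801} = \frac{19382}{15308} + \frac{2958}{22801} = 19382 \cdot \frac{1}{15308} + \frac{2958}{22801} = \frac{9691}{7654} + \frac{2958}{22801} = \frac{243605023}{174518854}$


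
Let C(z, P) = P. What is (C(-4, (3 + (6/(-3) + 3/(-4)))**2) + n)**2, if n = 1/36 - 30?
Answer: 18550249/20736 ≈ 894.59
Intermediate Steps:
n = -1079/36 (n = 1/36 - 30 = -1079/36 ≈ -29.972)
(C(-4, (3 + (6/(-3) + 3/(-4)))**2) + n)**2 = ((3 + (6/(-3) + 3/(-4)))**2 - 1079/36)**2 = ((3 + (6*(-1/3) + 3*(-1/4)))**2 - 1079/36)**2 = ((3 + (-2 - 3/4))**2 - 1079/36)**2 = ((3 - 11/4)**2 - 1079/36)**2 = ((1/4)**2 - 1079/36)**2 = (1/16 - 1079/36)**2 = (-4307/144)**2 = 18550249/20736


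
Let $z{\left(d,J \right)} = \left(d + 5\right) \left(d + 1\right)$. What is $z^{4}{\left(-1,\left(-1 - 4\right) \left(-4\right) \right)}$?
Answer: $0$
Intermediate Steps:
$z{\left(d,J \right)} = \left(1 + d\right) \left(5 + d\right)$ ($z{\left(d,J \right)} = \left(5 + d\right) \left(1 + d\right) = \left(1 + d\right) \left(5 + d\right)$)
$z^{4}{\left(-1,\left(-1 - 4\right) \left(-4\right) \right)} = \left(5 + \left(-1\right)^{2} + 6 \left(-1\right)\right)^{4} = \left(5 + 1 - 6\right)^{4} = 0^{4} = 0$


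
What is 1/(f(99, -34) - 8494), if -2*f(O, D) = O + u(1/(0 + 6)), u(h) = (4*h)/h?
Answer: -2/17091 ≈ -0.00011702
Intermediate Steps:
u(h) = 4
f(O, D) = -2 - O/2 (f(O, D) = -(O + 4)/2 = -(4 + O)/2 = -2 - O/2)
1/(f(99, -34) - 8494) = 1/((-2 - 1/2*99) - 8494) = 1/((-2 - 99/2) - 8494) = 1/(-103/2 - 8494) = 1/(-17091/2) = -2/17091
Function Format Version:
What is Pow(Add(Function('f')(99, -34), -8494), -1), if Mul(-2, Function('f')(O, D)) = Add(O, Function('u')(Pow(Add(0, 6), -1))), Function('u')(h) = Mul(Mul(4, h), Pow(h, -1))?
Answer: Rational(-2, 17091) ≈ -0.00011702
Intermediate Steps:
Function('u')(h) = 4
Function('f')(O, D) = Add(-2, Mul(Rational(-1, 2), O)) (Function('f')(O, D) = Mul(Rational(-1, 2), Add(O, 4)) = Mul(Rational(-1, 2), Add(4, O)) = Add(-2, Mul(Rational(-1, 2), O)))
Pow(Add(Function('f')(99, -34), -8494), -1) = Pow(Add(Add(-2, Mul(Rational(-1, 2), 99)), -8494), -1) = Pow(Add(Add(-2, Rational(-99, 2)), -8494), -1) = Pow(Add(Rational(-103, 2), -8494), -1) = Pow(Rational(-17091, 2), -1) = Rational(-2, 17091)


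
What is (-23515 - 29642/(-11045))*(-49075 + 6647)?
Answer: 11018277218124/11045 ≈ 9.9758e+8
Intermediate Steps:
(-23515 - 29642/(-11045))*(-49075 + 6647) = (-23515 - 29642*(-1/11045))*(-42428) = (-23515 + 29642/11045)*(-42428) = -259693533/11045*(-42428) = 11018277218124/11045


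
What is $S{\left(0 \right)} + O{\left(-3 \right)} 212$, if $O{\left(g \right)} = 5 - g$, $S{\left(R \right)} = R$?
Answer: $1696$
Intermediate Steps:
$S{\left(0 \right)} + O{\left(-3 \right)} 212 = 0 + \left(5 - -3\right) 212 = 0 + \left(5 + 3\right) 212 = 0 + 8 \cdot 212 = 0 + 1696 = 1696$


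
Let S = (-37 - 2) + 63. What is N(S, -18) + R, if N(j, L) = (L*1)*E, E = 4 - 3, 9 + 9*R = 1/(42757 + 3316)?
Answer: -7878482/414657 ≈ -19.000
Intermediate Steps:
R = -414656/414657 (R = -1 + 1/(9*(42757 + 3316)) = -1 + (1/9)/46073 = -1 + (1/9)*(1/46073) = -1 + 1/414657 = -414656/414657 ≈ -1.0000)
E = 1
S = 24 (S = -39 + 63 = 24)
N(j, L) = L (N(j, L) = (L*1)*1 = L*1 = L)
N(S, -18) + R = -18 - 414656/414657 = -7878482/414657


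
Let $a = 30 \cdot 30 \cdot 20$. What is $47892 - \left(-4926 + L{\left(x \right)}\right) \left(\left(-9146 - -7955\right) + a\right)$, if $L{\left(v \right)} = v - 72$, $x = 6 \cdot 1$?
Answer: $83958420$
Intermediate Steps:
$a = 18000$ ($a = 900 \cdot 20 = 18000$)
$x = 6$
$L{\left(v \right)} = -72 + v$
$47892 - \left(-4926 + L{\left(x \right)}\right) \left(\left(-9146 - -7955\right) + a\right) = 47892 - \left(-4926 + \left(-72 + 6\right)\right) \left(\left(-9146 - -7955\right) + 18000\right) = 47892 - \left(-4926 - 66\right) \left(\left(-9146 + 7955\right) + 18000\right) = 47892 - - 4992 \left(-1191 + 18000\right) = 47892 - \left(-4992\right) 16809 = 47892 - -83910528 = 47892 + 83910528 = 83958420$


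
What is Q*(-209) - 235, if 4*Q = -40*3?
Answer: 6035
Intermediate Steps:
Q = -30 (Q = (-40*3)/4 = (¼)*(-120) = -30)
Q*(-209) - 235 = -30*(-209) - 235 = 6270 - 235 = 6035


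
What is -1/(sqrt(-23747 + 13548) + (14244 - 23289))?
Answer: I/(sqrt(10199) + 9045*I) ≈ 0.00011054 + 1.2343e-6*I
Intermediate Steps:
-1/(sqrt(-23747 + 13548) + (14244 - 23289)) = -1/(sqrt(-10199) - 9045) = -1/(I*sqrt(10199) - 9045) = -1/(-9045 + I*sqrt(10199))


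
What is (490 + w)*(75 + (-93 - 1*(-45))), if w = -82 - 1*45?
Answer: 9801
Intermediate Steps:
w = -127 (w = -82 - 45 = -127)
(490 + w)*(75 + (-93 - 1*(-45))) = (490 - 127)*(75 + (-93 - 1*(-45))) = 363*(75 + (-93 + 45)) = 363*(75 - 48) = 363*27 = 9801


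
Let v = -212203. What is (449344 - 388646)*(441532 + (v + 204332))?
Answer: 26322355378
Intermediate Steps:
(449344 - 388646)*(441532 + (v + 204332)) = (449344 - 388646)*(441532 + (-212203 + 204332)) = 60698*(441532 - 7871) = 60698*433661 = 26322355378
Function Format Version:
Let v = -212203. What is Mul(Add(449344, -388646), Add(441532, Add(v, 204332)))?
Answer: 26322355378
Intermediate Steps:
Mul(Add(449344, -388646), Add(441532, Add(v, 204332))) = Mul(Add(449344, -388646), Add(441532, Add(-212203, 204332))) = Mul(60698, Add(441532, -7871)) = Mul(60698, 433661) = 26322355378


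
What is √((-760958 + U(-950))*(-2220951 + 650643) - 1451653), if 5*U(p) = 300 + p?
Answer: √1195141123451 ≈ 1.0932e+6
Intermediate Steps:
U(p) = 60 + p/5 (U(p) = (300 + p)/5 = 60 + p/5)
√((-760958 + U(-950))*(-2220951 + 650643) - 1451653) = √((-760958 + (60 + (⅕)*(-950)))*(-2220951 + 650643) - 1451653) = √((-760958 + (60 - 190))*(-1570308) - 1451653) = √((-760958 - 130)*(-1570308) - 1451653) = √(-761088*(-1570308) - 1451653) = √(1195142575104 - 1451653) = √1195141123451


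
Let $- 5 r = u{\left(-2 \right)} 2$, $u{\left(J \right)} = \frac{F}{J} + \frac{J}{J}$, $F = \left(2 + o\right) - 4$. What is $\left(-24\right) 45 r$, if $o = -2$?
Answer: $1296$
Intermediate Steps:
$F = -4$ ($F = \left(2 - 2\right) - 4 = 0 - 4 = -4$)
$u{\left(J \right)} = 1 - \frac{4}{J}$ ($u{\left(J \right)} = - \frac{4}{J} + \frac{J}{J} = - \frac{4}{J} + 1 = 1 - \frac{4}{J}$)
$r = - \frac{6}{5}$ ($r = - \frac{\frac{-4 - 2}{-2} \cdot 2}{5} = - \frac{\left(- \frac{1}{2}\right) \left(-6\right) 2}{5} = - \frac{3 \cdot 2}{5} = \left(- \frac{1}{5}\right) 6 = - \frac{6}{5} \approx -1.2$)
$\left(-24\right) 45 r = \left(-24\right) 45 \left(- \frac{6}{5}\right) = \left(-1080\right) \left(- \frac{6}{5}\right) = 1296$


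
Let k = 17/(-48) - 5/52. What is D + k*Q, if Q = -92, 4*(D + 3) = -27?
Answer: 2471/78 ≈ 31.679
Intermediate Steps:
D = -39/4 (D = -3 + (1/4)*(-27) = -3 - 27/4 = -39/4 ≈ -9.7500)
k = -281/624 (k = 17*(-1/48) - 5*1/52 = -17/48 - 5/52 = -281/624 ≈ -0.45032)
D + k*Q = -39/4 - 281/624*(-92) = -39/4 + 6463/156 = 2471/78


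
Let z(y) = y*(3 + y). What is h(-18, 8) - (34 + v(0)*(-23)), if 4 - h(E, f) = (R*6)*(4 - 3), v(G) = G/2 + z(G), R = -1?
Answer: -24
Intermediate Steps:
v(G) = G/2 + G*(3 + G)
h(E, f) = 10 (h(E, f) = 4 - (-1*6)*(4 - 3) = 4 - (-6) = 4 - 1*(-6) = 4 + 6 = 10)
h(-18, 8) - (34 + v(0)*(-23)) = 10 - (34 + ((½)*0*(7 + 2*0))*(-23)) = 10 - (34 + ((½)*0*(7 + 0))*(-23)) = 10 - (34 + ((½)*0*7)*(-23)) = 10 - (34 + 0*(-23)) = 10 - (34 + 0) = 10 - 1*34 = 10 - 34 = -24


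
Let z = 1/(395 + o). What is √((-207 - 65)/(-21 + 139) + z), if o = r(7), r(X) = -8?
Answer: I*√133377701/7611 ≈ 1.5174*I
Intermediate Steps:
o = -8
z = 1/387 (z = 1/(395 - 8) = 1/387 ≈ 0.0025840)
√((-207 - 65)/(-21 + 139) + z) = √((-207 - 65)/(-21 + 139) + 1/387) = √(-272/118 + 1/387) = √(-272*1/118 + 1/387) = √(-136/59 + 1/387) = √(-52573/22833) = I*√133377701/7611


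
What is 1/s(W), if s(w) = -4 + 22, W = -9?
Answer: 1/18 ≈ 0.055556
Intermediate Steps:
s(w) = 18
1/s(W) = 1/18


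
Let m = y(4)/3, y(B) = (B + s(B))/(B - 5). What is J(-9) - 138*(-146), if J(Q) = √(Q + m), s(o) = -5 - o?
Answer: 20148 + I*√66/3 ≈ 20148.0 + 2.708*I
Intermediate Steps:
y(B) = -5/(-5 + B) (y(B) = (B + (-5 - B))/(B - 5) = -5/(-5 + B))
m = 5/3 (m = -5/(-5 + 4)/3 = -5/(-1)*(⅓) = -5*(-1)*(⅓) = 5*(⅓) = 5/3 ≈ 1.6667)
J(Q) = √(5/3 + Q) (J(Q) = √(Q + 5/3) = √(5/3 + Q))
J(-9) - 138*(-146) = √(15 + 9*(-9))/3 - 138*(-146) = √(15 - 81)/3 + 20148 = √(-66)/3 + 20148 = (I*√66)/3 + 20148 = I*√66/3 + 20148 = 20148 + I*√66/3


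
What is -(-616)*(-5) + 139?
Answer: -2941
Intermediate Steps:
-(-616)*(-5) + 139 = -88*35 + 139 = -3080 + 139 = -2941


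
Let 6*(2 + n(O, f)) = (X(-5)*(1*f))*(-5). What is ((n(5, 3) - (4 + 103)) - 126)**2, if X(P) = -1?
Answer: 216225/4 ≈ 54056.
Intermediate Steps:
n(O, f) = -2 + 5*f/6 (n(O, f) = -2 + (-f*(-5))/6 = -2 + (5*f)/6 = -2 + 5*f/6)
((n(5, 3) - (4 + 103)) - 126)**2 = (((-2 + (5/6)*3) - (4 + 103)) - 126)**2 = (((-2 + 5/2) - 1*107) - 126)**2 = ((1/2 - 107) - 126)**2 = (-213/2 - 126)**2 = (-465/2)**2 = 216225/4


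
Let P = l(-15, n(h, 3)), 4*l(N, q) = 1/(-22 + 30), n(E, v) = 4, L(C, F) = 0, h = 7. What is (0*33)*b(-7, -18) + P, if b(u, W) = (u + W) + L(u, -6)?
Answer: 1/32 ≈ 0.031250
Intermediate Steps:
b(u, W) = W + u (b(u, W) = (u + W) + 0 = (W + u) + 0 = W + u)
l(N, q) = 1/32 (l(N, q) = 1/(4*(-22 + 30)) = (1/4)/8 = (1/4)*(1/8) = 1/32)
P = 1/32 ≈ 0.031250
(0*33)*b(-7, -18) + P = (0*33)*(-18 - 7) + 1/32 = 0*(-25) + 1/32 = 0 + 1/32 = 1/32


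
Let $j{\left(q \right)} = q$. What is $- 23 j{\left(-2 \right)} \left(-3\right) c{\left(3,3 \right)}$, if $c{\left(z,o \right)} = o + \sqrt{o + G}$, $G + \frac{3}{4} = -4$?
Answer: $-414 - 69 i \sqrt{7} \approx -414.0 - 182.56 i$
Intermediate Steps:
$G = - \frac{19}{4}$ ($G = - \frac{3}{4} - 4 = - \frac{19}{4} \approx -4.75$)
$c{\left(z,o \right)} = o + \sqrt{- \frac{19}{4} + o}$ ($c{\left(z,o \right)} = o + \sqrt{o - \frac{19}{4}} = o + \sqrt{- \frac{19}{4} + o}$)
$- 23 j{\left(-2 \right)} \left(-3\right) c{\left(3,3 \right)} = - 23 \left(\left(-2\right) \left(-3\right)\right) \left(3 + \frac{\sqrt{-19 + 4 \cdot 3}}{2}\right) = \left(-23\right) 6 \left(3 + \frac{\sqrt{-19 + 12}}{2}\right) = - 138 \left(3 + \frac{\sqrt{-7}}{2}\right) = - 138 \left(3 + \frac{i \sqrt{7}}{2}\right) = -414 - 69 i \sqrt{7}$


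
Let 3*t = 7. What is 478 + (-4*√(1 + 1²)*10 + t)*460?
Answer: 4654/3 - 18400*√2 ≈ -24470.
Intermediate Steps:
t = 7/3 (t = (⅓)*7 = 7/3 ≈ 2.3333)
478 + (-4*√(1 + 1²)*10 + t)*460 = 478 + (-4*√(1 + 1²)*10 + 7/3)*460 = 478 + (-4*√(1 + 1)*10 + 7/3)*460 = 478 + (-4*√2*10 + 7/3)*460 = 478 + (-40*√2 + 7/3)*460 = 478 + (7/3 - 40*√2)*460 = 478 + (3220/3 - 18400*√2) = 4654/3 - 18400*√2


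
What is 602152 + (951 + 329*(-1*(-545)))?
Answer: 782408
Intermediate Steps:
602152 + (951 + 329*(-1*(-545))) = 602152 + (951 + 329*545) = 602152 + (951 + 179305) = 602152 + 180256 = 782408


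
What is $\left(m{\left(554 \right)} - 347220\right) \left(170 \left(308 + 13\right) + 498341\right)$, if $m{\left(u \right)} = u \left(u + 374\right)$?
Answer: $92276422612$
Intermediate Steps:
$m{\left(u \right)} = u \left(374 + u\right)$
$\left(m{\left(554 \right)} - 347220\right) \left(170 \left(308 + 13\right) + 498341\right) = \left(554 \left(374 + 554\right) - 347220\right) \left(170 \left(308 + 13\right) + 498341\right) = \left(554 \cdot 928 - 347220\right) \left(170 \cdot 321 + 498341\right) = \left(514112 - 347220\right) \left(54570 + 498341\right) = 166892 \cdot 552911 = 92276422612$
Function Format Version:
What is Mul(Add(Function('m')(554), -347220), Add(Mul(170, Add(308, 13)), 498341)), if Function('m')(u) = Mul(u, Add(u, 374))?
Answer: 92276422612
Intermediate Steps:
Function('m')(u) = Mul(u, Add(374, u))
Mul(Add(Function('m')(554), -347220), Add(Mul(170, Add(308, 13)), 498341)) = Mul(Add(Mul(554, Add(374, 554)), -347220), Add(Mul(170, Add(308, 13)), 498341)) = Mul(Add(Mul(554, 928), -347220), Add(Mul(170, 321), 498341)) = Mul(Add(514112, -347220), Add(54570, 498341)) = Mul(166892, 552911) = 92276422612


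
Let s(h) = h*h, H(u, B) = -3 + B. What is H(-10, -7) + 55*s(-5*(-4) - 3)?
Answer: 15885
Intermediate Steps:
s(h) = h²
H(-10, -7) + 55*s(-5*(-4) - 3) = (-3 - 7) + 55*(-5*(-4) - 3)² = -10 + 55*(20 - 3)² = -10 + 55*17² = -10 + 55*289 = -10 + 15895 = 15885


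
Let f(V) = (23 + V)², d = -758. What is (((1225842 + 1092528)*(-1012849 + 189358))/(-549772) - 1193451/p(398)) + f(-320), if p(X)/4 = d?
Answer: 1484063995843437/416727176 ≈ 3.5612e+6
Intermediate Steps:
p(X) = -3032 (p(X) = 4*(-758) = -3032)
(((1225842 + 1092528)*(-1012849 + 189358))/(-549772) - 1193451/p(398)) + f(-320) = (((1225842 + 1092528)*(-1012849 + 189358))/(-549772) - 1193451/(-3032)) + (23 - 320)² = ((2318370*(-823491))*(-1/549772) - 1193451*(-1/3032)) + (-297)² = (-1909156829670*(-1/549772) + 1193451/3032) + 88209 = (954578414835/274886 + 1193451/3032) + 88209 = 1447304908375653/416727176 + 88209 = 1484063995843437/416727176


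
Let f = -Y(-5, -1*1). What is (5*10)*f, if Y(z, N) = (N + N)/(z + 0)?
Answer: -20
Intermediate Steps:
Y(z, N) = 2*N/z (Y(z, N) = (2*N)/z = 2*N/z)
f = -2/5 (f = -2*(-1*1)/(-5) = -2*(-1)*(-1)/5 = -1*2/5 = -2/5 ≈ -0.40000)
(5*10)*f = (5*10)*(-2/5) = 50*(-2/5) = -20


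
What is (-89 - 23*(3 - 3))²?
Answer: 7921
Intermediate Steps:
(-89 - 23*(3 - 3))² = (-89 - 23*0)² = (-89 + 0)² = (-89)² = 7921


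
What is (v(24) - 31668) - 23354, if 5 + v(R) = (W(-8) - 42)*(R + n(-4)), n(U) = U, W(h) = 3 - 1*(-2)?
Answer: -55767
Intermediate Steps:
W(h) = 5 (W(h) = 3 + 2 = 5)
v(R) = 143 - 37*R (v(R) = -5 + (5 - 42)*(R - 4) = -5 - 37*(-4 + R) = -5 + (148 - 37*R) = 143 - 37*R)
(v(24) - 31668) - 23354 = ((143 - 37*24) - 31668) - 23354 = ((143 - 888) - 31668) - 23354 = (-745 - 31668) - 23354 = -32413 - 23354 = -55767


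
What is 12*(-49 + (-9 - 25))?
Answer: -996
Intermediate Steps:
12*(-49 + (-9 - 25)) = 12*(-49 - 34) = 12*(-83) = -996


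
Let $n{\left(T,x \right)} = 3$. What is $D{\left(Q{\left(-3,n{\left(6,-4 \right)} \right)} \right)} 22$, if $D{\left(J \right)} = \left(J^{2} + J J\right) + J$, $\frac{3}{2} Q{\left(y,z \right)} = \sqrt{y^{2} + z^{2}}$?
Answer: $352 + 44 \sqrt{2} \approx 414.23$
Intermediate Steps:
$Q{\left(y,z \right)} = \frac{2 \sqrt{y^{2} + z^{2}}}{3}$
$D{\left(J \right)} = J + 2 J^{2}$ ($D{\left(J \right)} = \left(J^{2} + J^{2}\right) + J = 2 J^{2} + J = J + 2 J^{2}$)
$D{\left(Q{\left(-3,n{\left(6,-4 \right)} \right)} \right)} 22 = \frac{2 \sqrt{\left(-3\right)^{2} + 3^{2}}}{3} \left(1 + 2 \frac{2 \sqrt{\left(-3\right)^{2} + 3^{2}}}{3}\right) 22 = \frac{2 \sqrt{9 + 9}}{3} \left(1 + 2 \frac{2 \sqrt{9 + 9}}{3}\right) 22 = \frac{2 \sqrt{18}}{3} \left(1 + 2 \frac{2 \sqrt{18}}{3}\right) 22 = \frac{2 \cdot 3 \sqrt{2}}{3} \left(1 + 2 \frac{2 \cdot 3 \sqrt{2}}{3}\right) 22 = 2 \sqrt{2} \left(1 + 2 \cdot 2 \sqrt{2}\right) 22 = 2 \sqrt{2} \left(1 + 4 \sqrt{2}\right) 22 = 44 \sqrt{2} \left(1 + 4 \sqrt{2}\right)$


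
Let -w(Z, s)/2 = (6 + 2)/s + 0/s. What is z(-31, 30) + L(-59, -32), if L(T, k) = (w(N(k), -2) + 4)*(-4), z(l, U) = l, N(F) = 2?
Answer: -79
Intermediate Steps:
w(Z, s) = -16/s (w(Z, s) = -2*((6 + 2)/s + 0/s) = -2*(8/s + 0) = -16/s)
L(T, k) = -48 (L(T, k) = (-16/(-2) + 4)*(-4) = (-16*(-1/2) + 4)*(-4) = (8 + 4)*(-4) = 12*(-4) = -48)
z(-31, 30) + L(-59, -32) = -31 - 48 = -79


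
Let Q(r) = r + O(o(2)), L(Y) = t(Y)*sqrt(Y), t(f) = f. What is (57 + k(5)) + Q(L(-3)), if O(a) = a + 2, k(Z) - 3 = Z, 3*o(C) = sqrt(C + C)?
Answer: 203/3 - 3*I*sqrt(3) ≈ 67.667 - 5.1962*I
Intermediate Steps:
o(C) = sqrt(2)*sqrt(C)/3 (o(C) = sqrt(C + C)/3 = sqrt(2*C)/3 = (sqrt(2)*sqrt(C))/3 = sqrt(2)*sqrt(C)/3)
k(Z) = 3 + Z
O(a) = 2 + a
L(Y) = Y**(3/2) (L(Y) = Y*sqrt(Y) = Y**(3/2))
Q(r) = 8/3 + r (Q(r) = r + (2 + sqrt(2)*sqrt(2)/3) = r + (2 + 2/3) = r + 8/3 = 8/3 + r)
(57 + k(5)) + Q(L(-3)) = (57 + (3 + 5)) + (8/3 + (-3)**(3/2)) = (57 + 8) + (8/3 - 3*I*sqrt(3)) = 65 + (8/3 - 3*I*sqrt(3)) = 203/3 - 3*I*sqrt(3)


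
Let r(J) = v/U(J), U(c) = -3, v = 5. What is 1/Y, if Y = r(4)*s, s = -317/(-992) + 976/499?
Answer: -1485024/5631875 ≈ -0.26368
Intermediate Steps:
s = 1126375/495008 (s = -317*(-1/992) + 976*(1/499) = 317/992 + 976/499 = 1126375/495008 ≈ 2.2755)
r(J) = -5/3 (r(J) = 5/(-3) = 5*(-⅓) = -5/3)
Y = -5631875/1485024 (Y = -5/3*1126375/495008 = -5631875/1485024 ≈ -3.7924)
1/Y = 1/(-5631875/1485024) = -1485024/5631875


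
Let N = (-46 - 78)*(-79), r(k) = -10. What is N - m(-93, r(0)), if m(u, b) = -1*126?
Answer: 9922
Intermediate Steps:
m(u, b) = -126
N = 9796 (N = -124*(-79) = 9796)
N - m(-93, r(0)) = 9796 - 1*(-126) = 9796 + 126 = 9922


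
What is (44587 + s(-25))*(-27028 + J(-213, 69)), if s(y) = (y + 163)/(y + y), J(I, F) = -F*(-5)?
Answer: -29741031898/25 ≈ -1.1896e+9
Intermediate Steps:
J(I, F) = 5*F
s(y) = (163 + y)/(2*y) (s(y) = (163 + y)/((2*y)) = (163 + y)*(1/(2*y)) = (163 + y)/(2*y))
(44587 + s(-25))*(-27028 + J(-213, 69)) = (44587 + (½)*(163 - 25)/(-25))*(-27028 + 5*69) = (44587 + (½)*(-1/25)*138)*(-27028 + 345) = (44587 - 69/25)*(-26683) = (1114606/25)*(-26683) = -29741031898/25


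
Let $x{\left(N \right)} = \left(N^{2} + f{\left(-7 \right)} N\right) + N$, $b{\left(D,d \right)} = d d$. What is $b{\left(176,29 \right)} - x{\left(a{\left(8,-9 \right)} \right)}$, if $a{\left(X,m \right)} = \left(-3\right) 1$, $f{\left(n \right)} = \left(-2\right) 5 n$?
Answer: $1045$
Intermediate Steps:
$f{\left(n \right)} = - 10 n$
$b{\left(D,d \right)} = d^{2}$
$a{\left(X,m \right)} = -3$
$x{\left(N \right)} = N^{2} + 71 N$ ($x{\left(N \right)} = \left(N^{2} + \left(-10\right) \left(-7\right) N\right) + N = \left(N^{2} + 70 N\right) + N = N^{2} + 71 N$)
$b{\left(176,29 \right)} - x{\left(a{\left(8,-9 \right)} \right)} = 29^{2} - - 3 \left(71 - 3\right) = 841 - \left(-3\right) 68 = 841 - -204 = 841 + 204 = 1045$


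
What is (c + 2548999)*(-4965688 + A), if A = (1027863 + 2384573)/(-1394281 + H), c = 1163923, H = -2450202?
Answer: -70881561618582704280/3844483 ≈ -1.8437e+13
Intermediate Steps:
A = -3412436/3844483 (A = (1027863 + 2384573)/(-1394281 - 2450202) = 3412436/(-3844483) = 3412436*(-1/3844483) = -3412436/3844483 ≈ -0.88762)
(c + 2548999)*(-4965688 + A) = (1163923 + 2548999)*(-4965688 - 3412436/3844483) = 3712922*(-19090506511740/3844483) = -70881561618582704280/3844483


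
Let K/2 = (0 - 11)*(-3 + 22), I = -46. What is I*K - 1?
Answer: 19227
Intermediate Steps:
K = -418 (K = 2*((0 - 11)*(-3 + 22)) = 2*(-11*19) = 2*(-209) = -418)
I*K - 1 = -46*(-418) - 1 = 19228 - 1 = 19227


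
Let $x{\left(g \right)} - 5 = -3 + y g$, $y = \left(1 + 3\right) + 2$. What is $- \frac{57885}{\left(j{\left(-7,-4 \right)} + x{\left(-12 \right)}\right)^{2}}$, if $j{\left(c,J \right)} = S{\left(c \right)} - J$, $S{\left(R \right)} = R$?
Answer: $- \frac{57885}{5329} \approx -10.862$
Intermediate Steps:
$y = 6$ ($y = 4 + 2 = 6$)
$x{\left(g \right)} = 2 + 6 g$ ($x{\left(g \right)} = 5 + \left(-3 + 6 g\right) = 2 + 6 g$)
$j{\left(c,J \right)} = c - J$
$- \frac{57885}{\left(j{\left(-7,-4 \right)} + x{\left(-12 \right)}\right)^{2}} = - \frac{57885}{\left(\left(-7 - -4\right) + \left(2 + 6 \left(-12\right)\right)\right)^{2}} = - \frac{57885}{\left(\left(-7 + 4\right) + \left(2 - 72\right)\right)^{2}} = - \frac{57885}{\left(-3 - 70\right)^{2}} = - \frac{57885}{\left(-73\right)^{2}} = - \frac{57885}{5329}$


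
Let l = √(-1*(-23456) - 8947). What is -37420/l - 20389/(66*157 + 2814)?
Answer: -20389/13176 - 37420*√14509/14509 ≈ -312.21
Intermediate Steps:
l = √14509 (l = √(23456 - 8947) = √14509 ≈ 120.45)
-37420/l - 20389/(66*157 + 2814) = -37420*√14509/14509 - 20389/(66*157 + 2814) = -37420*√14509/14509 - 20389/(10362 + 2814) = -37420*√14509/14509 - 20389/13176 = -20389/13176 - 37420*√14509/14509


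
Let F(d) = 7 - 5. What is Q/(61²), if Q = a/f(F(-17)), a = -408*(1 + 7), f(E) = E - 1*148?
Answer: 1632/271633 ≈ 0.0060081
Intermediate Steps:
F(d) = 2
f(E) = -148 + E (f(E) = E - 148 = -148 + E)
a = -3264 (a = -408*8 = -102*32 = -3264)
Q = 1632/73 (Q = -3264/(-148 + 2) = -3264/(-146) = -3264*(-1/146) = 1632/73 ≈ 22.356)
Q/(61²) = 1632/(73*(61²)) = (1632/73)/3721 = (1632/73)*(1/3721) = 1632/271633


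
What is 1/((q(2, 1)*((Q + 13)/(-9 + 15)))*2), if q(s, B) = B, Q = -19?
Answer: -½ ≈ -0.50000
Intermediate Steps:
1/((q(2, 1)*((Q + 13)/(-9 + 15)))*2) = 1/((1*((-19 + 13)/(-9 + 15)))*2) = 1/((1*(-6/6))*2) = 1/((1*(-6*⅙))*2) = 1/((1*(-1))*2) = 1/(-1*2) = 1/(-2) = -½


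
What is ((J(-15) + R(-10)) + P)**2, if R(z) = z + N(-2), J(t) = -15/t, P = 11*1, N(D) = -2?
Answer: 0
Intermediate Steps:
P = 11
R(z) = -2 + z (R(z) = z - 2 = -2 + z)
((J(-15) + R(-10)) + P)**2 = ((-15/(-15) + (-2 - 10)) + 11)**2 = ((-15*(-1/15) - 12) + 11)**2 = ((1 - 12) + 11)**2 = (-11 + 11)**2 = 0**2 = 0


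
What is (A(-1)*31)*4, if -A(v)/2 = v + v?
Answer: 496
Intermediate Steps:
A(v) = -4*v (A(v) = -2*(v + v) = -4*v)
(A(-1)*31)*4 = (-4*(-1)*31)*4 = (4*31)*4 = 124*4 = 496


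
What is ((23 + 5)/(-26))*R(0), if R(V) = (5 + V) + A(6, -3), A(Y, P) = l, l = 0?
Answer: -70/13 ≈ -5.3846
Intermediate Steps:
A(Y, P) = 0
R(V) = 5 + V (R(V) = (5 + V) + 0 = 5 + V)
((23 + 5)/(-26))*R(0) = ((23 + 5)/(-26))*(5 + 0) = (28*(-1/26))*5 = -14/13*5 = -70/13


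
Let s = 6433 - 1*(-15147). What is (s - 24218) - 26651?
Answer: -29289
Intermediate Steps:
s = 21580 (s = 6433 + 15147 = 21580)
(s - 24218) - 26651 = (21580 - 24218) - 26651 = -2638 - 26651 = -29289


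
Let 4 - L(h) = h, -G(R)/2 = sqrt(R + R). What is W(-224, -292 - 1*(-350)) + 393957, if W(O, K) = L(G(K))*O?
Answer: 393061 - 896*sqrt(29) ≈ 3.8824e+5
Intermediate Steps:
G(R) = -2*sqrt(2)*sqrt(R) (G(R) = -2*sqrt(R + R) = -2*sqrt(2)*sqrt(R))
L(h) = 4 - h
W(O, K) = O*(4 + 2*sqrt(2)*sqrt(K)) (W(O, K) = (4 - (-2)*sqrt(2)*sqrt(K))*O = (4 + 2*sqrt(2)*sqrt(K))*O = O*(4 + 2*sqrt(2)*sqrt(K)))
W(-224, -292 - 1*(-350)) + 393957 = 2*(-224)*(2 + sqrt(2)*sqrt(-292 - 1*(-350))) + 393957 = 2*(-224)*(2 + sqrt(2)*sqrt(-292 + 350)) + 393957 = 2*(-224)*(2 + sqrt(2)*sqrt(58)) + 393957 = 2*(-224)*(2 + 2*sqrt(29)) + 393957 = (-896 - 896*sqrt(29)) + 393957 = 393061 - 896*sqrt(29)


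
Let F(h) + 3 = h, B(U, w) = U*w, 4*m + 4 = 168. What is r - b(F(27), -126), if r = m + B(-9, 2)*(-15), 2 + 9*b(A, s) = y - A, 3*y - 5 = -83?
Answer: 2851/9 ≈ 316.78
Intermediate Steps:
y = -26 (y = 5/3 + (⅓)*(-83) = 5/3 - 83/3 = -26)
m = 41 (m = -1 + (¼)*168 = -1 + 42 = 41)
F(h) = -3 + h
b(A, s) = -28/9 - A/9 (b(A, s) = -2/9 + (-26 - A)/9 = -2/9 + (-26/9 - A/9) = -28/9 - A/9)
r = 311 (r = 41 - 9*2*(-15) = 41 - 18*(-15) = 41 + 270 = 311)
r - b(F(27), -126) = 311 - (-28/9 - (-3 + 27)/9) = 311 - (-28/9 - ⅑*24) = 311 - (-28/9 - 8/3) = 311 - 1*(-52/9) = 311 + 52/9 = 2851/9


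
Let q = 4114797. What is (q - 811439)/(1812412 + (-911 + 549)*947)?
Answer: 1651679/734799 ≈ 2.2478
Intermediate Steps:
(q - 811439)/(1812412 + (-911 + 549)*947) = (4114797 - 811439)/(1812412 + (-911 + 549)*947) = 3303358/(1812412 - 362*947) = 3303358/(1812412 - 342814) = 3303358/1469598 = 3303358*(1/1469598) = 1651679/734799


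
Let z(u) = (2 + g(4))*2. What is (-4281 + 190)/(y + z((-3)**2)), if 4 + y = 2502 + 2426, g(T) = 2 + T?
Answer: -4091/4940 ≈ -0.82814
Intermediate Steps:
y = 4924 (y = -4 + (2502 + 2426) = -4 + 4928 = 4924)
z(u) = 16 (z(u) = (2 + (2 + 4))*2 = (2 + 6)*2 = 8*2 = 16)
(-4281 + 190)/(y + z((-3)**2)) = (-4281 + 190)/(4924 + 16) = -4091/4940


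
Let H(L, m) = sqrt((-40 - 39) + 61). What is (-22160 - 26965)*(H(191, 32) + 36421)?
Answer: -1789181625 - 147375*I*sqrt(2) ≈ -1.7892e+9 - 2.0842e+5*I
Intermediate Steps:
H(L, m) = 3*I*sqrt(2) (H(L, m) = sqrt(-79 + 61) = sqrt(-18) = 3*I*sqrt(2))
(-22160 - 26965)*(H(191, 32) + 36421) = (-22160 - 26965)*(3*I*sqrt(2) + 36421) = -49125*(36421 + 3*I*sqrt(2)) = -1789181625 - 147375*I*sqrt(2)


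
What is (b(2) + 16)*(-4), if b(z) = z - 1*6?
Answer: -48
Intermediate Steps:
b(z) = -6 + z (b(z) = z - 6 = -6 + z)
(b(2) + 16)*(-4) = ((-6 + 2) + 16)*(-4) = (-4 + 16)*(-4) = 12*(-4) = -48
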